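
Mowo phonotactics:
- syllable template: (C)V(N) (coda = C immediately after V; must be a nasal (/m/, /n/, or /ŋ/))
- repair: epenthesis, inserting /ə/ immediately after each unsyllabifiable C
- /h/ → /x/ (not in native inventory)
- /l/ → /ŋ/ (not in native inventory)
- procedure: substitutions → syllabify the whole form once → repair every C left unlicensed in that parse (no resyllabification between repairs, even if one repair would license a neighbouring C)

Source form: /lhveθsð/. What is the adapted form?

ŋəxəveθəsəðə

Substitution: /l/ → /ŋ/, /h/ → /x/, giving /ŋxveθsð/.
Under (C)V(N), the unsyllabifiable consonants are /ŋ/, /x/, /θ/, /s/, /ð/ (only a nasal (/m/, /n/, or /ŋ/) is licensed in coda position; onsets are limited to one consonant).
Each unlicensed consonant becomes the onset of a new syllable: /ŋ/ → /ŋə/, /x/ → /xə/, /θ/ → /θə/, /s/ → /sə/, /ð/ → /ðə/.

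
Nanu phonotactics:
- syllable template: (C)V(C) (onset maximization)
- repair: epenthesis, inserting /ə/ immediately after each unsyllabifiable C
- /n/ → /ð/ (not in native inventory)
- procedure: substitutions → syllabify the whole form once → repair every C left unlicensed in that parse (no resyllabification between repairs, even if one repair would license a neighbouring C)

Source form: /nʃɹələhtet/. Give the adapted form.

ðəʃəɹələhtet

Substitution: /n/ → /ð/, giving /ðʃɹələhtet/.
Syllabifying with onset maximization leaves /ð/, /ʃ/ stranded (at most one coda consonant is licensed; onsets are limited to one consonant).
Each unlicensed consonant becomes the onset of a new syllable: /ð/ → /ðə/, /ʃ/ → /ʃə/.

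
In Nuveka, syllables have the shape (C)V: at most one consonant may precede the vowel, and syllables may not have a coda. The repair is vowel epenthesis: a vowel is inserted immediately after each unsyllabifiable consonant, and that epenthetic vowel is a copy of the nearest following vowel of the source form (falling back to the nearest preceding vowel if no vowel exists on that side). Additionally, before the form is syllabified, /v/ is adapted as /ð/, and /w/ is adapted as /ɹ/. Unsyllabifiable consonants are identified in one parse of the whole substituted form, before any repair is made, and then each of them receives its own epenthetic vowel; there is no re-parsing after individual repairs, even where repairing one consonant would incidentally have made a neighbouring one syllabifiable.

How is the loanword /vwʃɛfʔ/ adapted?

Substitution: /v/ → /ð/, /w/ → /ɹ/, giving /ðɹʃɛfʔ/.
Syllabifying with onset maximization leaves /ð/, /ɹ/, /f/, /ʔ/ stranded (no codas are permitted; onsets are limited to one consonant).
Inserting the epenthetic vowel yields /ð/ → /ðɛ/, /ɹ/ → /ɹɛ/, /f/ → /fɛ/, /ʔ/ → /ʔɛ/.

ðɛɹɛʃɛfɛʔɛ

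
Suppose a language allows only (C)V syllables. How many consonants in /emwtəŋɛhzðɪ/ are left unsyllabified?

4

Syllabifying with onset maximization leaves /m/, /w/, /h/, /z/ stranded (no codas are permitted; onsets are limited to one consonant).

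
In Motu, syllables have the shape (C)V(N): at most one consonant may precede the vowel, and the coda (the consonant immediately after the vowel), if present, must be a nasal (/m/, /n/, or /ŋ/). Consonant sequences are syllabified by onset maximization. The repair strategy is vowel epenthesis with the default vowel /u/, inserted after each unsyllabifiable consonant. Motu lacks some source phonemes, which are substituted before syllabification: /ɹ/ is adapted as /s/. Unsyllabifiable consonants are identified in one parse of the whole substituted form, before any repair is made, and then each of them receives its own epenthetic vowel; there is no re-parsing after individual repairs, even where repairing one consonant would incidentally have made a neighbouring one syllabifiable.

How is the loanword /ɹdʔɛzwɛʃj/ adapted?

Substitution: /ɹ/ → /s/, giving /sdʔɛzwɛʃj/.
Under (C)V(N), the unsyllabifiable consonants are /s/, /d/, /z/, /ʃ/, /j/ (only a nasal (/m/, /n/, or /ŋ/) is licensed in coda position; onsets are limited to one consonant).
Each unlicensed consonant becomes the onset of a new syllable: /s/ → /su/, /d/ → /du/, /z/ → /zu/, /ʃ/ → /ʃu/, /j/ → /ju/.

suduʔɛzuwɛʃuju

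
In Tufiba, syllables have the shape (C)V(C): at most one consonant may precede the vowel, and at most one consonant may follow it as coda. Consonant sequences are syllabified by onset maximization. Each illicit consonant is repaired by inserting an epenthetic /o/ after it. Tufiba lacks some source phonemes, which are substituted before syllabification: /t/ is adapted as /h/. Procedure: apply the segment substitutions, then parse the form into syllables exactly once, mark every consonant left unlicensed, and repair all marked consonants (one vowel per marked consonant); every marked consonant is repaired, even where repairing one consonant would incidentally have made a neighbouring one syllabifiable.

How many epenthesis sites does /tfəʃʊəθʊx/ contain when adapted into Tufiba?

1

After substitution the input is /hfəʃʊəθʊx/.
The unsyllabifiable consonants are /h/; each receives one epenthetic vowel.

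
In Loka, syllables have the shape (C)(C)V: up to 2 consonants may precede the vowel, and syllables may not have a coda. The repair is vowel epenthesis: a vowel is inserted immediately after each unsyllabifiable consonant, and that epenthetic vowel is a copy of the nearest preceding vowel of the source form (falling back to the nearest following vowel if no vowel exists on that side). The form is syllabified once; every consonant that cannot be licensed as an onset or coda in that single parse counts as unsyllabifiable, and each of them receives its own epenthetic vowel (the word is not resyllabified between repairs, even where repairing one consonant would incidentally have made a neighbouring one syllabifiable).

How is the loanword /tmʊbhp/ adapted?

The consonants /b/, /h/, /p/ cannot be parsed into a legal (C)(C)V syllable (no codas are permitted; onsets may contain at most 2 consonants).
Inserting the epenthetic vowel yields /b/ → /bʊ/, /h/ → /hʊ/, /p/ → /pʊ/.

tmʊbʊhʊpʊ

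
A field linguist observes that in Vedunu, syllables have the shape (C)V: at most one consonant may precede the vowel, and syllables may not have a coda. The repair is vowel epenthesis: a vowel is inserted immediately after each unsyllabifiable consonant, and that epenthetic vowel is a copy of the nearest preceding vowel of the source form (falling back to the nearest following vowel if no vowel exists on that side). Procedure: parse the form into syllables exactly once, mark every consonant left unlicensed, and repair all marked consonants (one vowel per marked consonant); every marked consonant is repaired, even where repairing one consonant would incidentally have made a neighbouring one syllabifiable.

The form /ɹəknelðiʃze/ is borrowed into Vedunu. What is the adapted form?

Syllabifying with onset maximization leaves /k/, /l/, /ʃ/ stranded (no codas are permitted; onsets are limited to one consonant).
Each unlicensed consonant becomes the onset of a new syllable: /k/ → /kə/, /l/ → /le/, /ʃ/ → /ʃi/.

ɹəkəneleðiʃize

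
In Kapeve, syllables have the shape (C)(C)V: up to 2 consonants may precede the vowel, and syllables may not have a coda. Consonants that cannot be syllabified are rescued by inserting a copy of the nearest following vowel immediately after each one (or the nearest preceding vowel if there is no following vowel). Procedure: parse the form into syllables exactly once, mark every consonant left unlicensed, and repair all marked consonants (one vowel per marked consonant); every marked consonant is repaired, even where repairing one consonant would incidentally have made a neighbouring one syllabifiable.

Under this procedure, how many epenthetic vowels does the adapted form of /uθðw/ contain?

3

The unsyllabifiable consonants are /θ/, /ð/, /w/; each receives one epenthetic vowel.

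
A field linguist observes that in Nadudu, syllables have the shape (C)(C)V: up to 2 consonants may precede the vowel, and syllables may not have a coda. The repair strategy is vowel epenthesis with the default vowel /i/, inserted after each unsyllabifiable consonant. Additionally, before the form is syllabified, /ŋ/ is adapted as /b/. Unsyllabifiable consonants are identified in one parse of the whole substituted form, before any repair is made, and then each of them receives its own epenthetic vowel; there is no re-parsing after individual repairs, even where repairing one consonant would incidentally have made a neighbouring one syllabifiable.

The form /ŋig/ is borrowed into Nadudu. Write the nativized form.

bigi

Substitution: /ŋ/ → /b/, giving /big/.
Syllabifying with onset maximization leaves /g/ stranded (no codas are permitted; onsets may contain at most 2 consonants).
Inserting the epenthetic vowel yields /g/ → /gi/.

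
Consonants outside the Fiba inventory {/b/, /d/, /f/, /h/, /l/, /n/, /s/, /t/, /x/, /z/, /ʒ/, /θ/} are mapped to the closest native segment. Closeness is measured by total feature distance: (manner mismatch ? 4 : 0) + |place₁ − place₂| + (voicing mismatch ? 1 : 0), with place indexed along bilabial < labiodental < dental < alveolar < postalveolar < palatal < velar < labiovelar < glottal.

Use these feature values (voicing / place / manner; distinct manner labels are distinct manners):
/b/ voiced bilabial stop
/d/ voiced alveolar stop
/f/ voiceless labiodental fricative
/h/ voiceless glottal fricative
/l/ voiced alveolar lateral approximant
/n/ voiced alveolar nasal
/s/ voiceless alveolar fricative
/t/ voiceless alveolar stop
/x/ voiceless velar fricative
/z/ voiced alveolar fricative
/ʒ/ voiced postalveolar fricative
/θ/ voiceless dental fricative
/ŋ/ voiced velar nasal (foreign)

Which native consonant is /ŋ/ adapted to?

n

/n/ is closest: same manner (nasal), place distance 3 (velar→alveolar), same voicing; total 3. Next closest is /x/ at distance 5.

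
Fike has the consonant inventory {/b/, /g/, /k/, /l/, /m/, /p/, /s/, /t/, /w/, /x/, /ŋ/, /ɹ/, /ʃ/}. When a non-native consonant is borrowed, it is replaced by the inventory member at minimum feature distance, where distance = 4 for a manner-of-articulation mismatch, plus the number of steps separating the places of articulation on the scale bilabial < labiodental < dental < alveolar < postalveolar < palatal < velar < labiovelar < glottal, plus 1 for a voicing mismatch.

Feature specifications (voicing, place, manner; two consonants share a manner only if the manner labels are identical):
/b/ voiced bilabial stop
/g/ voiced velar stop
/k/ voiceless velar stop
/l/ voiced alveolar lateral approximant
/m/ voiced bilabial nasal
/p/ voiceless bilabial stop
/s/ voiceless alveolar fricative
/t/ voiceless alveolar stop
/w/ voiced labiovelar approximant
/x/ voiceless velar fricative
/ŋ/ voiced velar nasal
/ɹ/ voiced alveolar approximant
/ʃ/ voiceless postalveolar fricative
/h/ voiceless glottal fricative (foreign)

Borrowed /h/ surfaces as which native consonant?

x

/x/ is closest: same manner (fricative), place distance 2 (glottal→velar), same voicing; total 2. Next closest is /ʃ/ at distance 4.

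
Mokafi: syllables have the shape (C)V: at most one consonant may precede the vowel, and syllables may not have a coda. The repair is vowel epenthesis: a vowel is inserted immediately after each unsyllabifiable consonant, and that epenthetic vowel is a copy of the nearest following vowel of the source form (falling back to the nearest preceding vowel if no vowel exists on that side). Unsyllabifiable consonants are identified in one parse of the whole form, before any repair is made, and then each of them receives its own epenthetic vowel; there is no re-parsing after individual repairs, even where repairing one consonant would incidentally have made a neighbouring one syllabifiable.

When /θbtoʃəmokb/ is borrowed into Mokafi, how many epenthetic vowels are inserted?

4

The unsyllabifiable consonants are /θ/, /b/, /k/, /b/; each receives one epenthetic vowel.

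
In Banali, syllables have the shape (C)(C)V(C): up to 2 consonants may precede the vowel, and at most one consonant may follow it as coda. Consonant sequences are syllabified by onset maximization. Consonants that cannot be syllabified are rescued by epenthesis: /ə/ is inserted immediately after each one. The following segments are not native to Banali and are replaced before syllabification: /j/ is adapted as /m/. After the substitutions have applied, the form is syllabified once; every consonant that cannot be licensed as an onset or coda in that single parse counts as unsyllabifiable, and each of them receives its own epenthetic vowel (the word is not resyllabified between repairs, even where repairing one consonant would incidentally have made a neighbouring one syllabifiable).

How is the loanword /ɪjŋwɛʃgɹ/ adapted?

Substitution: /j/ → /m/, giving /ɪmŋwɛʃgɹ/.
Under (C)(C)V(C), the unsyllabifiable consonants are /g/, /ɹ/ (at most one coda consonant is licensed; onsets may contain at most 2 consonants).
Inserting the epenthetic vowel yields /g/ → /gə/, /ɹ/ → /ɹə/.

ɪmŋwɛʃgəɹə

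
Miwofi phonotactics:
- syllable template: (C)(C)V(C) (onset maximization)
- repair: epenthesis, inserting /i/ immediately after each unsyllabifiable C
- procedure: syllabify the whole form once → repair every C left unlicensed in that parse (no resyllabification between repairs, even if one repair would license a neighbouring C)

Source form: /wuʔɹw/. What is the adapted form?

wuʔɹiwi

Under (C)(C)V(C), the unsyllabifiable consonants are /ɹ/, /w/ (at most one coda consonant is licensed; onsets may contain at most 2 consonants).
Epenthesis after each stranded consonant: /ɹ/ → /ɹi/, /w/ → /wi/.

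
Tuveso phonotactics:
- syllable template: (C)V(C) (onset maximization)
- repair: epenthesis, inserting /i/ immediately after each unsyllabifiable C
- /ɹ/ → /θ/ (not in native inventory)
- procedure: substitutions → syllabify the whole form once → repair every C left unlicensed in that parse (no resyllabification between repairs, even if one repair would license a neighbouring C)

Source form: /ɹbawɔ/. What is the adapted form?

Substitution: /ɹ/ → /θ/, giving /θbawɔ/.
The consonants /θ/ cannot be parsed into a legal (C)V(C) syllable (at most one coda consonant is licensed; onsets are limited to one consonant).
Each unlicensed consonant becomes the onset of a new syllable: /θ/ → /θi/.

θibawɔ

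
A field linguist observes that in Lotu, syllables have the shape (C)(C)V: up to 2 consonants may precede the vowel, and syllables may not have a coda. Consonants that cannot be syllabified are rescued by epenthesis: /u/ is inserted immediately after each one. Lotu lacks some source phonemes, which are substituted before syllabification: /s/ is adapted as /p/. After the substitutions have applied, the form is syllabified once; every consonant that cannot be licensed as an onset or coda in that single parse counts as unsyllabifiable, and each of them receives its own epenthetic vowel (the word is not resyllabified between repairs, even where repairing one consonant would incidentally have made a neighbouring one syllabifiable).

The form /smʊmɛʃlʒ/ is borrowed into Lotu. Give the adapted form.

Substitution: /s/ → /p/, giving /pmʊmɛʃlʒ/.
Under (C)(C)V, the unsyllabifiable consonants are /ʃ/, /l/, /ʒ/ (no codas are permitted; onsets may contain at most 2 consonants).
Inserting the epenthetic vowel yields /ʃ/ → /ʃu/, /l/ → /lu/, /ʒ/ → /ʒu/.

pmʊmɛʃuluʒu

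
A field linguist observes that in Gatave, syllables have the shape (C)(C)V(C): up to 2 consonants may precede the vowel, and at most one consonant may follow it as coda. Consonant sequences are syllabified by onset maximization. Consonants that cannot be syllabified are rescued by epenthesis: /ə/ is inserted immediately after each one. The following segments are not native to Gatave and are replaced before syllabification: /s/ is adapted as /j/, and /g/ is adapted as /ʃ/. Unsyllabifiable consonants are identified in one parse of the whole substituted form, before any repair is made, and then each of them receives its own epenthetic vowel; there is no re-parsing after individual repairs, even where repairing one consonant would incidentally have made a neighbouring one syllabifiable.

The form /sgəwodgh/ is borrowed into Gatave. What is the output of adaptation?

Substitution: /s/ → /j/, /g/ → /ʃ/, giving /jʃəwodʃh/.
Under (C)(C)V(C), the unsyllabifiable consonants are /ʃ/, /h/ (at most one coda consonant is licensed; onsets may contain at most 2 consonants).
Each unlicensed consonant becomes the onset of a new syllable: /ʃ/ → /ʃə/, /h/ → /hə/.

jʃəwodʃəhə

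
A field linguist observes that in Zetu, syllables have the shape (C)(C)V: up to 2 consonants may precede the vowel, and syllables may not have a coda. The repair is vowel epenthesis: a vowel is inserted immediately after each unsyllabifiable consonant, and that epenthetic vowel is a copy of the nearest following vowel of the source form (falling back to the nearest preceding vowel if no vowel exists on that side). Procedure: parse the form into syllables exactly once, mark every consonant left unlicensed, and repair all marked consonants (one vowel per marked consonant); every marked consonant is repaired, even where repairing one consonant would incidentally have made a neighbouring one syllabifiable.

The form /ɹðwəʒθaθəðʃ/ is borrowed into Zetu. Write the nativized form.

ɹəðwəʒθaθəðəʃə

The consonants /ɹ/, /ð/, /ʃ/ cannot be parsed into a legal (C)(C)V syllable (no codas are permitted; onsets may contain at most 2 consonants).
Epenthesis after each stranded consonant: /ɹ/ → /ɹə/, /ð/ → /ðə/, /ʃ/ → /ʃə/.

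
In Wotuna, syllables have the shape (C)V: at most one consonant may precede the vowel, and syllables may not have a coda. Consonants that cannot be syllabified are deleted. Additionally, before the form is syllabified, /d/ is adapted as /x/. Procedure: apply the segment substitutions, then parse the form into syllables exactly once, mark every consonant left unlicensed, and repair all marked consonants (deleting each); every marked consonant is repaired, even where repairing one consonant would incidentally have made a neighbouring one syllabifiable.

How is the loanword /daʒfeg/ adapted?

Substitution: /d/ → /x/, giving /xaʒfeg/.
The consonants /ʒ/, /g/ cannot be parsed into a legal (C)V syllable (no codas are permitted; onsets are limited to one consonant).
Deletion applies to /ʒ/, /g/.

xafe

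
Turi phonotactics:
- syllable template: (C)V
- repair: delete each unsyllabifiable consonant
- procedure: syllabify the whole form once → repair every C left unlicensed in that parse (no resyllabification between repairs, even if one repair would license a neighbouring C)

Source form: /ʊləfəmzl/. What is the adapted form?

Under (C)V, the unsyllabifiable consonants are /m/, /z/, /l/ (no codas are permitted; onsets are limited to one consonant).
Deleting the stranded consonants removes /m/, /z/, /l/.

ʊləfə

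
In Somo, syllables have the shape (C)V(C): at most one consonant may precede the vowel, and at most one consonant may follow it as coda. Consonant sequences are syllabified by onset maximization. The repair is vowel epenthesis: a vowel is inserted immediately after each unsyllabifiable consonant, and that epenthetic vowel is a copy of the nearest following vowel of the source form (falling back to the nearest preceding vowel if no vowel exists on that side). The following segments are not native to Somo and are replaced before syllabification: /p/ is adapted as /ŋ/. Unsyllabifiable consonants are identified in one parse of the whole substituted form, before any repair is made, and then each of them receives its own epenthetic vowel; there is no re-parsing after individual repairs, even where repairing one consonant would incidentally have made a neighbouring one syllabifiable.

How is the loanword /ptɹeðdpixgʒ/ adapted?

Substitution: /p/ → /ŋ/, giving /ŋtɹeðdŋixgʒ/.
The consonants /ŋ/, /t/, /d/, /g/, /ʒ/ cannot be parsed into a legal (C)V(C) syllable (at most one coda consonant is licensed; onsets are limited to one consonant).
Epenthesis after each stranded consonant: /ŋ/ → /ŋe/, /t/ → /te/, /d/ → /di/, /g/ → /gi/, /ʒ/ → /ʒi/.

ŋeteɹeðdiŋixgiʒi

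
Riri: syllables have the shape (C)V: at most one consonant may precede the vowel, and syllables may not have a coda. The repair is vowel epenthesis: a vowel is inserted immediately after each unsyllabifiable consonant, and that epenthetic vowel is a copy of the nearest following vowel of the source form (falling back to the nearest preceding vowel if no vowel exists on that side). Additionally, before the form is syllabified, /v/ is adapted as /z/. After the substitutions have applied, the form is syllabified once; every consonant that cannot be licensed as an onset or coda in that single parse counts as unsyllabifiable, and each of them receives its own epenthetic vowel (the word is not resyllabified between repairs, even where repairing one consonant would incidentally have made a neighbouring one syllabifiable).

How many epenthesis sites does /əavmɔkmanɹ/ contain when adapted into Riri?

After substitution the input is /əazmɔkmanɹ/.
The unsyllabifiable consonants are /z/, /k/, /n/, /ɹ/; each receives one epenthetic vowel.

4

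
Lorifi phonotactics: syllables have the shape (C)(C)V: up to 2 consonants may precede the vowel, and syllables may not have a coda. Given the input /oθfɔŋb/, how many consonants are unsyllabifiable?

Syllabifying with onset maximization leaves /ŋ/, /b/ stranded (no codas are permitted; onsets may contain at most 2 consonants).

2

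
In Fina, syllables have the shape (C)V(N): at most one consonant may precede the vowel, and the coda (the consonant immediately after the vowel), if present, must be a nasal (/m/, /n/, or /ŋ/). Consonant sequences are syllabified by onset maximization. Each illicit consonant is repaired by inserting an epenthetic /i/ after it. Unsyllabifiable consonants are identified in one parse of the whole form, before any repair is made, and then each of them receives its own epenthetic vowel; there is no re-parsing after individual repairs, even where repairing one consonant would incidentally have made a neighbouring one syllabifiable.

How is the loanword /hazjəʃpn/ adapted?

Syllabifying with onset maximization leaves /z/, /ʃ/, /p/, /n/ stranded (only a nasal (/m/, /n/, or /ŋ/) is licensed in coda position; onsets are limited to one consonant).
Epenthesis after each stranded consonant: /z/ → /zi/, /ʃ/ → /ʃi/, /p/ → /pi/, /n/ → /ni/.

hazijəʃipini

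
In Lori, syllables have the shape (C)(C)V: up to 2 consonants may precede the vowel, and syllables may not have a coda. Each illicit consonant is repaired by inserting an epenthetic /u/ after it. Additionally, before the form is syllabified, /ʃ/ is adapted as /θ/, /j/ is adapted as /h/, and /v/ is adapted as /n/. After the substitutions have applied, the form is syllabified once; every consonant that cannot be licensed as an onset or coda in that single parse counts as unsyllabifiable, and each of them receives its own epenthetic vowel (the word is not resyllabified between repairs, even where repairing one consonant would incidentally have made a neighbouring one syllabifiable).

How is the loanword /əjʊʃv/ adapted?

Substitution: /j/ → /h/, /ʃ/ → /θ/, /v/ → /n/, giving /əhʊθn/.
Syllabifying with onset maximization leaves /θ/, /n/ stranded (no codas are permitted; onsets may contain at most 2 consonants).
Each unlicensed consonant becomes the onset of a new syllable: /θ/ → /θu/, /n/ → /nu/.

əhʊθunu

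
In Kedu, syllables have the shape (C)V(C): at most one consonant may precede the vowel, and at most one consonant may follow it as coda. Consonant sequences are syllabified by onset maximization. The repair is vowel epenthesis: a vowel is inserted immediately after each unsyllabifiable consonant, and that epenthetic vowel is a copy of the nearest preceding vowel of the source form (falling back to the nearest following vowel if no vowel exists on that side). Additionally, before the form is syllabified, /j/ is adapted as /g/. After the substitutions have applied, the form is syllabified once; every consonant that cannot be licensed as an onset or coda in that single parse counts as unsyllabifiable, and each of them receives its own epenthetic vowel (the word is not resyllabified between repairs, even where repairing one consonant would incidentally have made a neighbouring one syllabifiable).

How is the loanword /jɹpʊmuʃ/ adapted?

Substitution: /j/ → /g/, giving /gɹpʊmuʃ/.
The consonants /g/, /ɹ/ cannot be parsed into a legal (C)V(C) syllable (at most one coda consonant is licensed; onsets are limited to one consonant).
Each unlicensed consonant becomes the onset of a new syllable: /g/ → /gʊ/, /ɹ/ → /ɹʊ/.

gʊɹʊpʊmuʃ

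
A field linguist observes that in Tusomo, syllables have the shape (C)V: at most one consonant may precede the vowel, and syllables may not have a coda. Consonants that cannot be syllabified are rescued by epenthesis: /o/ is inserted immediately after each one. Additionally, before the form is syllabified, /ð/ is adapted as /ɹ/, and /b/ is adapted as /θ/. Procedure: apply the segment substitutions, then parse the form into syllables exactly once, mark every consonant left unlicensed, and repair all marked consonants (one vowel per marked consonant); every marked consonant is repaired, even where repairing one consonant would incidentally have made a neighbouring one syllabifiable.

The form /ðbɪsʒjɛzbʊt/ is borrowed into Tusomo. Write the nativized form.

Substitution: /ð/ → /ɹ/, /b/ → /θ/, giving /ɹθɪsʒjɛzθʊt/.
Syllabifying with onset maximization leaves /ɹ/, /s/, /ʒ/, /z/, /t/ stranded (no codas are permitted; onsets are limited to one consonant).
Epenthesis after each stranded consonant: /ɹ/ → /ɹo/, /s/ → /so/, /ʒ/ → /ʒo/, /z/ → /zo/, /t/ → /to/.

ɹoθɪsoʒojɛzoθʊto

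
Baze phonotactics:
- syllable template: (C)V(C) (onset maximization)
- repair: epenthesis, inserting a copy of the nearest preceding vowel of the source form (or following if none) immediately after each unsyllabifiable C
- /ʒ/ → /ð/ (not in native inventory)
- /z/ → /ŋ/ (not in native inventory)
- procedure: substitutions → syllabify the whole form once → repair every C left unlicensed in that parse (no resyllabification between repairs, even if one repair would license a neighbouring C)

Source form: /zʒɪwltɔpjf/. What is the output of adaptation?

Substitution: /z/ → /ŋ/, /ʒ/ → /ð/, giving /ŋðɪwltɔpjf/.
Syllabifying with onset maximization leaves /ŋ/, /l/, /j/, /f/ stranded (at most one coda consonant is licensed; onsets are limited to one consonant).
Epenthesis after each stranded consonant: /ŋ/ → /ŋɪ/, /l/ → /lɪ/, /j/ → /jɔ/, /f/ → /fɔ/.

ŋɪðɪwlɪtɔpjɔfɔ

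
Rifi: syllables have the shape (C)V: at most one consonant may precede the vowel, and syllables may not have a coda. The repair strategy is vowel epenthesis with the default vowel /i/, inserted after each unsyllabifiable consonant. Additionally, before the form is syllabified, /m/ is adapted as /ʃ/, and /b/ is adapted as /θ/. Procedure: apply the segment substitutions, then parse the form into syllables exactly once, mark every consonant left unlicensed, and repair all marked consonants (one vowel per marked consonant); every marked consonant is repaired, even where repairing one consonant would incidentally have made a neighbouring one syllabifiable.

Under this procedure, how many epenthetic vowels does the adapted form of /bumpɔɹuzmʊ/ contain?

After substitution the input is /θuʃpɔɹuzʃʊ/.
The unsyllabifiable consonants are /ʃ/, /z/; each receives one epenthetic vowel.

2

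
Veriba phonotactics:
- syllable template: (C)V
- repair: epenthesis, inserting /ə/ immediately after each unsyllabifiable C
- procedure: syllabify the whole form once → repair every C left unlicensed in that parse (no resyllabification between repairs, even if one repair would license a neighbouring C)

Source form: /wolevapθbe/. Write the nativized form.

wolevapəθəbe

The consonants /p/, /θ/ cannot be parsed into a legal (C)V syllable (no codas are permitted; onsets are limited to one consonant).
Inserting the epenthetic vowel yields /p/ → /pə/, /θ/ → /θə/.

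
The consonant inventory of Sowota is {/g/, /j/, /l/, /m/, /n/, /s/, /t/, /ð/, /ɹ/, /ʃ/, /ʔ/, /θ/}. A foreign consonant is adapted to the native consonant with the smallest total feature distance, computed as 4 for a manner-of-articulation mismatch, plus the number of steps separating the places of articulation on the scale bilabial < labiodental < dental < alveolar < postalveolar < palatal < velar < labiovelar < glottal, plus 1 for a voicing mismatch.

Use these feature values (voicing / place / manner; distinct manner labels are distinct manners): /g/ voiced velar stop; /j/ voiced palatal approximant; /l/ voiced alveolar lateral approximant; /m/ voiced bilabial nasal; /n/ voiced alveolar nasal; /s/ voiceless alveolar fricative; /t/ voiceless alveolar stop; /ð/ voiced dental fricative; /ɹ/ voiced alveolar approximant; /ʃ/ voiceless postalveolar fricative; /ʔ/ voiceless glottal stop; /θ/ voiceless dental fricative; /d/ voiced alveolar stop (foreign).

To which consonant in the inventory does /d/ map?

/t/ is closest: same manner (stop), place distance 0 (alveolar→alveolar), voicing differs (+1); total 1. Next closest is /g/ at distance 3.

t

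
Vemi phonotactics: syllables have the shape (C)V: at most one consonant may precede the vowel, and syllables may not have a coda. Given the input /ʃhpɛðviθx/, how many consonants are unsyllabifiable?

Under (C)V, the unsyllabifiable consonants are /ʃ/, /h/, /ð/, /θ/, /x/ (no codas are permitted; onsets are limited to one consonant).

5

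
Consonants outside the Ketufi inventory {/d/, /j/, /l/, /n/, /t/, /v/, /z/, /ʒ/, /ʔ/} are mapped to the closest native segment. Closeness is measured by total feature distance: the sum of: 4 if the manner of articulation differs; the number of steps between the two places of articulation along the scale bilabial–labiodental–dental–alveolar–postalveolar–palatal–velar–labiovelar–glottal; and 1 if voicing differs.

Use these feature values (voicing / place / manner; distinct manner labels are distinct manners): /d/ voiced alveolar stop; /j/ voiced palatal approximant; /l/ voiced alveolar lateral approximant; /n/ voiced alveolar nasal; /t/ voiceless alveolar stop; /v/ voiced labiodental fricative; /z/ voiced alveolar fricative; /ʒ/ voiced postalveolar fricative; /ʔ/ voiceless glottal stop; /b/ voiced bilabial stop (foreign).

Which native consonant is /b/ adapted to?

/d/ is closest: same manner (stop), place distance 3 (bilabial→alveolar), same voicing; total 3. Next closest is /t/ at distance 4.

d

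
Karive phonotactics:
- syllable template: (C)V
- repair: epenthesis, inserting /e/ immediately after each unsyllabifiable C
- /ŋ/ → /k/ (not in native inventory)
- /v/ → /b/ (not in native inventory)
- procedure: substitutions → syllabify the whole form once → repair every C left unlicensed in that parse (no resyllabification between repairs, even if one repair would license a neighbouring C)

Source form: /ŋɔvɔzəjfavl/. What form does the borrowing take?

kɔbɔzəjefabele

Substitution: /ŋ/ → /k/, /v/ → /b/, giving /kɔbɔzəjfabl/.
Under (C)V, the unsyllabifiable consonants are /j/, /b/, /l/ (no codas are permitted; onsets are limited to one consonant).
Each unlicensed consonant becomes the onset of a new syllable: /j/ → /je/, /b/ → /be/, /l/ → /le/.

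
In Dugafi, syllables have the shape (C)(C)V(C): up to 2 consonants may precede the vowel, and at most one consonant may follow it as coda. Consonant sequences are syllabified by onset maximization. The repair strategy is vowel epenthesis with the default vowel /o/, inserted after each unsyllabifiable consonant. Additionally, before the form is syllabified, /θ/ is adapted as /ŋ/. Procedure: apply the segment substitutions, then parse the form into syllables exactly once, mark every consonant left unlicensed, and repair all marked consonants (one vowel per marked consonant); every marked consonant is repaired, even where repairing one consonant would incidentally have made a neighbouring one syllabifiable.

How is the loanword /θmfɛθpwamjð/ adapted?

ŋomfɛŋpwamjoðo

Substitution: /θ/ → /ŋ/, giving /ŋmfɛŋpwamjð/.
Syllabifying with onset maximization leaves /ŋ/, /j/, /ð/ stranded (at most one coda consonant is licensed; onsets may contain at most 2 consonants).
Epenthesis after each stranded consonant: /ŋ/ → /ŋo/, /j/ → /jo/, /ð/ → /ðo/.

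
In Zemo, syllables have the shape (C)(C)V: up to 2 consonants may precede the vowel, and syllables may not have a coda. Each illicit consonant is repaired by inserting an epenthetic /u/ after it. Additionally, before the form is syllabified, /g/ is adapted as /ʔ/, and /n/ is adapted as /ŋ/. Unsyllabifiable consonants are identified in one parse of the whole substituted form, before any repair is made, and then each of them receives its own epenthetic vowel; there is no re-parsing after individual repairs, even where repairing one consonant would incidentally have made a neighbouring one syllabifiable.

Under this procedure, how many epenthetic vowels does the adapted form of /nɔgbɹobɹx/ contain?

4

After substitution the input is /ŋɔʔbɹobɹx/.
The unsyllabifiable consonants are /ʔ/, /b/, /ɹ/, /x/; each receives one epenthetic vowel.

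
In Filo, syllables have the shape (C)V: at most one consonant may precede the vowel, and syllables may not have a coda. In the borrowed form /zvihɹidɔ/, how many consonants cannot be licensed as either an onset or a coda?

The consonants /z/, /h/ cannot be parsed into a legal (C)V syllable (no codas are permitted; onsets are limited to one consonant).

2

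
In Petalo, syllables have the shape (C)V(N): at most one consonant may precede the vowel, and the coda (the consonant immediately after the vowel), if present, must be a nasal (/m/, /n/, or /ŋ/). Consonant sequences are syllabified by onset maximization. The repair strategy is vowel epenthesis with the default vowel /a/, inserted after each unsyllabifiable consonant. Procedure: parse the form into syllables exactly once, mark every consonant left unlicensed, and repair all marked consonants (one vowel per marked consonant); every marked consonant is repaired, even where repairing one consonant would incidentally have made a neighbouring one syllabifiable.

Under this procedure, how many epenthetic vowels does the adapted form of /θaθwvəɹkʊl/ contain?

The unsyllabifiable consonants are /θ/, /w/, /ɹ/, /l/; each receives one epenthetic vowel.

4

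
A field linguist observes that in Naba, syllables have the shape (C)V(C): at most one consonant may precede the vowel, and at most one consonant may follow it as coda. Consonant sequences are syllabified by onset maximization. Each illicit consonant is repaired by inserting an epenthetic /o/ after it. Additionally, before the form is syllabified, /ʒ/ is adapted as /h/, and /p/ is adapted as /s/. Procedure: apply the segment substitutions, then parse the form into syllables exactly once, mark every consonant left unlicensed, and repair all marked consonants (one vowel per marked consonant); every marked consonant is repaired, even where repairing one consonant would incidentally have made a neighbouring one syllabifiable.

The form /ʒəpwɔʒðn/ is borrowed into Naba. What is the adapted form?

Substitution: /ʒ/ → /h/, /p/ → /s/, giving /həswɔhðn/.
The consonants /ð/, /n/ cannot be parsed into a legal (C)V(C) syllable (at most one coda consonant is licensed; onsets are limited to one consonant).
Epenthesis after each stranded consonant: /ð/ → /ðo/, /n/ → /no/.

həswɔhðono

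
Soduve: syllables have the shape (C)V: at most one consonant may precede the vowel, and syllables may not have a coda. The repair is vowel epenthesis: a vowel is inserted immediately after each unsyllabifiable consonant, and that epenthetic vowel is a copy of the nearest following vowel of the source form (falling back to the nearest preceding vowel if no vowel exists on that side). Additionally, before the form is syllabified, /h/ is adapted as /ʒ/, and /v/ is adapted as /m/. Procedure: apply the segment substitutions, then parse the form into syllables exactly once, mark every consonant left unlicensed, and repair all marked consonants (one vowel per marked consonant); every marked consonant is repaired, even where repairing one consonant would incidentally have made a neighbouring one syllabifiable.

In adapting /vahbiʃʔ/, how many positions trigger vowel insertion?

3

After substitution the input is /maʒbiʃʔ/.
The unsyllabifiable consonants are /ʒ/, /ʃ/, /ʔ/; each receives one epenthetic vowel.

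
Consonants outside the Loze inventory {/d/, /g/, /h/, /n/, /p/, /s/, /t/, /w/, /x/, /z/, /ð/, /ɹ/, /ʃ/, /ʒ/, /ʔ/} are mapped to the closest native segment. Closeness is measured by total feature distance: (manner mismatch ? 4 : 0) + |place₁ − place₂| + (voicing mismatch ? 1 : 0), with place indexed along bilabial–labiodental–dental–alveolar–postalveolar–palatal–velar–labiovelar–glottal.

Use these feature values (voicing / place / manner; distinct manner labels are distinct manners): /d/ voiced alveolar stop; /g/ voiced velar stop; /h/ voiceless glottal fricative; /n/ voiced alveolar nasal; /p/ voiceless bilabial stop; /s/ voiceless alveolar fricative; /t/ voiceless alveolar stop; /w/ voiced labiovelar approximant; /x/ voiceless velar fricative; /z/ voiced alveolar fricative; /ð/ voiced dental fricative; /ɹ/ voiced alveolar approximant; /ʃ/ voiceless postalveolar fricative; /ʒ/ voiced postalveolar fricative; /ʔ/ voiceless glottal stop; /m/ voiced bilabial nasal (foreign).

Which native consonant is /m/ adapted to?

n

/n/ is closest: same manner (nasal), place distance 3 (bilabial→alveolar), same voicing; total 3. Next closest is /p/ at distance 5.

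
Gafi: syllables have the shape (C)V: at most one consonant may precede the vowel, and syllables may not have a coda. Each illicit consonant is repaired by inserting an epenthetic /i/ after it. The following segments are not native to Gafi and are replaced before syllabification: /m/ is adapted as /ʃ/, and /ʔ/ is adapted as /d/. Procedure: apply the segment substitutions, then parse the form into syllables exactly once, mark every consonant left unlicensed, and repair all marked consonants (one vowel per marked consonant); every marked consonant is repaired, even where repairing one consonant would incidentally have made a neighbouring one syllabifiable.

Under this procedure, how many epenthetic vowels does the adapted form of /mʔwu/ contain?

2

After substitution the input is /ʃdwu/.
The unsyllabifiable consonants are /ʃ/, /d/; each receives one epenthetic vowel.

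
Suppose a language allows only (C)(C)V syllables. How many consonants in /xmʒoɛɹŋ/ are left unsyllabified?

3

The consonants /x/, /ɹ/, /ŋ/ cannot be parsed into a legal (C)(C)V syllable (no codas are permitted; onsets may contain at most 2 consonants).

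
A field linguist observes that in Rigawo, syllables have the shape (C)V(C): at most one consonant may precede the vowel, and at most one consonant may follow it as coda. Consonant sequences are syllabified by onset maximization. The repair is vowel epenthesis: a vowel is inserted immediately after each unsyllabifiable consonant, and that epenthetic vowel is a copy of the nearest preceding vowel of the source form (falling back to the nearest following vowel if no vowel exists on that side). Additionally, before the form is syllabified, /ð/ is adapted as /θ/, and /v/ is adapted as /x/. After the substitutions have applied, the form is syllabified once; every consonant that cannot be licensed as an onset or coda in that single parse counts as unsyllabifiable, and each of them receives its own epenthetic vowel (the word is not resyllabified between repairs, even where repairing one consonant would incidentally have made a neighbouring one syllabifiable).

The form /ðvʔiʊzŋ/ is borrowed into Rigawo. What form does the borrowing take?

Substitution: /ð/ → /θ/, /v/ → /x/, giving /θxʔiʊzŋ/.
The consonants /θ/, /x/, /ŋ/ cannot be parsed into a legal (C)V(C) syllable (at most one coda consonant is licensed; onsets are limited to one consonant).
Epenthesis after each stranded consonant: /θ/ → /θi/, /x/ → /xi/, /ŋ/ → /ŋʊ/.

θixiʔiʊzŋʊ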